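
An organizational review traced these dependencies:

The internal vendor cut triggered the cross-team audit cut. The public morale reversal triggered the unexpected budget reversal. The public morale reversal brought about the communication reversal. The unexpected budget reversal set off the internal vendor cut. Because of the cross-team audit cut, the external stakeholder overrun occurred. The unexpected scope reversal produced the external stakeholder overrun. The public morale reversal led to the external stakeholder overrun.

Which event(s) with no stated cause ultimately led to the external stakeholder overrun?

Tracing upstream from the external stakeholder overrun: the external stakeholder overrun ← the public morale reversal.
A separate upstream branch: the external stakeholder overrun ← the unexpected scope reversal.
Each of those chain origins has no stated cause.

the public morale reversal, the unexpected scope reversal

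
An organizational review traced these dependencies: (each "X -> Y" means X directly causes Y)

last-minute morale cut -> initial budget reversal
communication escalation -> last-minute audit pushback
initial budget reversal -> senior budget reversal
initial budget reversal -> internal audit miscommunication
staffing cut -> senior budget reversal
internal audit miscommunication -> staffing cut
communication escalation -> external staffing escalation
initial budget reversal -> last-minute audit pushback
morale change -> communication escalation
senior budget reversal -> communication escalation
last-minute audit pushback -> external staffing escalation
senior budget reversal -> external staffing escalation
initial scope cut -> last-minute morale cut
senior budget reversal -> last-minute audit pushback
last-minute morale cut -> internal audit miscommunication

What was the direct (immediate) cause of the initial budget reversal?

Upstream contributors include the initial scope cut, but only the last-minute morale cut feeds directly into the initial budget reversal.

the last-minute morale cut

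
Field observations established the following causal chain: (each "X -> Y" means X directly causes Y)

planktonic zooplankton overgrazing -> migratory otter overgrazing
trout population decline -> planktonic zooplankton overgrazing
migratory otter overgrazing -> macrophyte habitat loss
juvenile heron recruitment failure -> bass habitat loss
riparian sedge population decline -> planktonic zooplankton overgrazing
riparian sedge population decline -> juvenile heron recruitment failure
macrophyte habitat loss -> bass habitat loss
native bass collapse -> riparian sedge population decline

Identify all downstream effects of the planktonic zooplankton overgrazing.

the bass habitat loss, the macrophyte habitat loss, the migratory otter overgrazing

Direct effects: the migratory otter overgrazing.
2 steps out: the macrophyte habitat loss.
3 steps out: the bass habitat loss.
Not reachable from it: the native bass collapse, the riparian sedge population decline, the juvenile heron recruitment failure, the trout population decline.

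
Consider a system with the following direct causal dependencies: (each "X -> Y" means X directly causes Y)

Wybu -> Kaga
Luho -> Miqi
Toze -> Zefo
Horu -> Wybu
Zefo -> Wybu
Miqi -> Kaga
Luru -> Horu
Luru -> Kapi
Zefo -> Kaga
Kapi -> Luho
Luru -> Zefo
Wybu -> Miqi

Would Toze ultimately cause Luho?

Toze leads to Zefo, Wybu, Miqi, Kaga; Luho is not among them.

No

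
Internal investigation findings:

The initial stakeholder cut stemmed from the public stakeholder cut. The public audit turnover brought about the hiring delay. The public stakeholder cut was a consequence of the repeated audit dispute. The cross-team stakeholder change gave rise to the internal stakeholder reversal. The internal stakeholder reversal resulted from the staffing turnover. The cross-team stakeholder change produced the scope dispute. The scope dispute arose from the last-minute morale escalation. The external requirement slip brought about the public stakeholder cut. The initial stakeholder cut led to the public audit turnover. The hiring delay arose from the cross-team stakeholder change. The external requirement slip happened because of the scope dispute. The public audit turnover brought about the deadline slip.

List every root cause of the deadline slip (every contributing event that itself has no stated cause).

Tracing upstream from the deadline slip: the deadline slip ← the public audit turnover ← the initial stakeholder cut ← the public stakeholder cut ← the external requirement slip ← the scope dispute ← the last-minute morale escalation.
A separate upstream branch: the deadline slip ← the public audit turnover ← the initial stakeholder cut ← the public stakeholder cut ← the external requirement slip ← the scope dispute ← the cross-team stakeholder change.
A separate upstream branch: the deadline slip ← the public audit turnover ← the initial stakeholder cut ← the public stakeholder cut ← the repeated audit dispute.
Each of those chain origins has no stated cause.

the cross-team stakeholder change, the last-minute morale escalation, the repeated audit dispute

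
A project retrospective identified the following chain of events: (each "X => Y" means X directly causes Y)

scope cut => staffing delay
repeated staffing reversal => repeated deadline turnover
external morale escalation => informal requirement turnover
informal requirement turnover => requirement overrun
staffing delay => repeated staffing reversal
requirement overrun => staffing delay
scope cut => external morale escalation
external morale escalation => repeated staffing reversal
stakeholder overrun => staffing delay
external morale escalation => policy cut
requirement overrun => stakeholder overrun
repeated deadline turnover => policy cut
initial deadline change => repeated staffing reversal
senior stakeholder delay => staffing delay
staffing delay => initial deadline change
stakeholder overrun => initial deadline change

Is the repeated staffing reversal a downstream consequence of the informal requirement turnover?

Yes

There is a causal chain: the informal requirement turnover → the requirement overrun → the staffing delay → the repeated staffing reversal.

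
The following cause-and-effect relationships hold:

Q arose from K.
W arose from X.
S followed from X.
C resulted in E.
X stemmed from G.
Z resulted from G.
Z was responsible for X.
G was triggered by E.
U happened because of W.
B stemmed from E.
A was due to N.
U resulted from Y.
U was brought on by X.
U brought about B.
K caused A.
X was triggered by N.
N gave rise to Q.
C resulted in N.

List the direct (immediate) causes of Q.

Upstream contributors include C, but only K, N feed directly into Q.

K, N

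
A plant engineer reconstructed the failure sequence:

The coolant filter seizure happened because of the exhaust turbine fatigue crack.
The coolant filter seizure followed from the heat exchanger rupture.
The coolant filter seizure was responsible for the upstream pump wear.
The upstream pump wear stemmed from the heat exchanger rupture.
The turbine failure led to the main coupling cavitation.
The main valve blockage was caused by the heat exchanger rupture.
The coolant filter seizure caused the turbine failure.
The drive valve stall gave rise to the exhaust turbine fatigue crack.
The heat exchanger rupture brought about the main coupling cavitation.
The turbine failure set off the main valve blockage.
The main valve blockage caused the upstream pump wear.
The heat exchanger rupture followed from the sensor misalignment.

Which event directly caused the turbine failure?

the coolant filter seizure

Upstream contributors include the sensor misalignment, the drive valve stall, the heat exchanger rupture, the exhaust turbine fatigue crack, but only the coolant filter seizure feeds directly into the turbine failure.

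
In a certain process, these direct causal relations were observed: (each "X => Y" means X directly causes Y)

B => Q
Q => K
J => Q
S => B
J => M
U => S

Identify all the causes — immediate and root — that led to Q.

B, J, S, U

Immediate causes of Q: J, B.
Further upstream: U, S.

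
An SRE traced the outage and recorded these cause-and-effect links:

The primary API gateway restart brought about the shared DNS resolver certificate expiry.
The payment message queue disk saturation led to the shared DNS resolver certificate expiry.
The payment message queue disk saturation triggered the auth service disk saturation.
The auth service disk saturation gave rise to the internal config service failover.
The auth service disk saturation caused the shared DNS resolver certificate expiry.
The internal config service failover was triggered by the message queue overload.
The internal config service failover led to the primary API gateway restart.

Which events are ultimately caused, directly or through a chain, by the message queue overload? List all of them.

Direct effects: the internal config service failover.
2 steps out: the primary API gateway restart.
3 steps out: the shared DNS resolver certificate expiry.
Not reachable from it: the payment message queue disk saturation, the auth service disk saturation.

the internal config service failover, the primary API gateway restart, the shared DNS resolver certificate expiry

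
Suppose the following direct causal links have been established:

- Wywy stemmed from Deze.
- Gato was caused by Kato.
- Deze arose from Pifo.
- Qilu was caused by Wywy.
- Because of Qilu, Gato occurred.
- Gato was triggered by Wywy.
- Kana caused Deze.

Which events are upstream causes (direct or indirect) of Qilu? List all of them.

Immediate cause of Qilu: Wywy.
Further upstream: Pifo, Kana, Deze.

Deze, Kana, Pifo, Wywy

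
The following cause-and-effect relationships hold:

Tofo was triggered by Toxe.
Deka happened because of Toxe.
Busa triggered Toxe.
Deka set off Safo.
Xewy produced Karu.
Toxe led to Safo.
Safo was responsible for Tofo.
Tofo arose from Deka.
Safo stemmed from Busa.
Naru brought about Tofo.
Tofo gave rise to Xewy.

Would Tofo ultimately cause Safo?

Tofo leads to Xewy, Karu; Safo is not among them.

No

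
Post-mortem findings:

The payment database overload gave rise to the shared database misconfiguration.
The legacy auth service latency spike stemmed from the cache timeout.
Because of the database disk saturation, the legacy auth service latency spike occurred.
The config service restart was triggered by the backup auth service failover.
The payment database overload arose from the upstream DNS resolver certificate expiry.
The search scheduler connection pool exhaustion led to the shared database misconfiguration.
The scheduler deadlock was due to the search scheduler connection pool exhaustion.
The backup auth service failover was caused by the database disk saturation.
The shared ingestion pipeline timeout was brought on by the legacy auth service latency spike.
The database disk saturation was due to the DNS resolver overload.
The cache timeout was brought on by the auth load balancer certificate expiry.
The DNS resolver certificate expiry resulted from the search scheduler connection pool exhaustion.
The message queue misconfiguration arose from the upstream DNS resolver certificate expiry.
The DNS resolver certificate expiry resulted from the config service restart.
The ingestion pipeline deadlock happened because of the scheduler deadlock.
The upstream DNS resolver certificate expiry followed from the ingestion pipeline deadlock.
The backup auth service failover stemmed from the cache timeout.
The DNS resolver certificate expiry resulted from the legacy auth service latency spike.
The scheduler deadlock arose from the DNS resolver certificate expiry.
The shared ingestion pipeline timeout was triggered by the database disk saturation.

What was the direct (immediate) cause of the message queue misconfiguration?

Upstream contributors include the search scheduler connection pool exhaustion, the DNS resolver overload, the auth load balancer certificate expiry, the database disk saturation, the cache timeout, the backup auth service failover, the config service restart, the legacy auth service latency spike, the DNS resolver certificate expiry, the scheduler deadlock, the ingestion pipeline deadlock, but only the upstream DNS resolver certificate expiry feeds directly into the message queue misconfiguration.

the upstream DNS resolver certificate expiry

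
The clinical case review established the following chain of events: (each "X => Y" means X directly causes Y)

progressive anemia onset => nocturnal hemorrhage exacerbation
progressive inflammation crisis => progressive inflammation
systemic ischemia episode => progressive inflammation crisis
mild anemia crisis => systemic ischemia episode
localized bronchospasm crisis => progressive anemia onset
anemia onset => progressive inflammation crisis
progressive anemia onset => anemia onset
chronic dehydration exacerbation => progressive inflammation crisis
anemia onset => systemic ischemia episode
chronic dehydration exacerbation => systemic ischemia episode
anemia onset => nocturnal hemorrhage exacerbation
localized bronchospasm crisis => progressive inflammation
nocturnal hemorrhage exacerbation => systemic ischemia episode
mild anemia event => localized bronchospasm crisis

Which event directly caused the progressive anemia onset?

Upstream contributors include the mild anemia event, but only the localized bronchospasm crisis feeds directly into the progressive anemia onset.

the localized bronchospasm crisis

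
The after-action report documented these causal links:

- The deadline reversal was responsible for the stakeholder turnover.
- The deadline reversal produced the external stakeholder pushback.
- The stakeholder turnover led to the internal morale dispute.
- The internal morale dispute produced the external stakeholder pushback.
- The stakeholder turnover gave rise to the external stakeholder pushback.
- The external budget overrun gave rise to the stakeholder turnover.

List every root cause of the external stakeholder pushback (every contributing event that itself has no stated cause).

Tracing upstream from the external stakeholder pushback: the external stakeholder pushback ← the stakeholder turnover ← the external budget overrun.
A separate upstream branch: the external stakeholder pushback ← the deadline reversal.
Each of those chain origins has no stated cause.

the deadline reversal, the external budget overrun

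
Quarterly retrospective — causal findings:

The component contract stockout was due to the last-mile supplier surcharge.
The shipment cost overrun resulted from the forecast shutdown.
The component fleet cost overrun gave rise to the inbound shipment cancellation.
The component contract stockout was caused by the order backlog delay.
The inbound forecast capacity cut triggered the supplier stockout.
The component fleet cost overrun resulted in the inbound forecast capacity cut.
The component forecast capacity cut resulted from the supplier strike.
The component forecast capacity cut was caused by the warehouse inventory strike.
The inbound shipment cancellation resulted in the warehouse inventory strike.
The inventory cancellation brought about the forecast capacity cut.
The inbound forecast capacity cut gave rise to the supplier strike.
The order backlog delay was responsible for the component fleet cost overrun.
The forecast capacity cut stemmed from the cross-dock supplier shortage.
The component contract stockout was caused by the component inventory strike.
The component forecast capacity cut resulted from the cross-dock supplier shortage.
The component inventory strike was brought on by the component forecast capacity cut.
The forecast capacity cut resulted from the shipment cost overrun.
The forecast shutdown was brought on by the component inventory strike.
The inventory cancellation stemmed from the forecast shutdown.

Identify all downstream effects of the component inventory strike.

the component contract stockout, the forecast capacity cut, the forecast shutdown, the inventory cancellation, the shipment cost overrun

Direct effects: the forecast shutdown, the component contract stockout.
2 steps out: the inventory cancellation, the shipment cost overrun.
3 steps out: the forecast capacity cut.
Not reachable from it: the order backlog delay, the component fleet cost overrun, the inbound forecast capacity cut, the inbound shipment cancellation, the warehouse inventory strike, the supplier stockout, the cross-dock supplier shortage, the supplier strike, the component forecast capacity cut, the last-mile supplier surcharge.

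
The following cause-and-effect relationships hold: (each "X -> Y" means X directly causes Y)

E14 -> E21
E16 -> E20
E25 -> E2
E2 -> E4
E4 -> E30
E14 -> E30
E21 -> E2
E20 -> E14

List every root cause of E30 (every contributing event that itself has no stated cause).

E16, E25

Tracing upstream from E30: E30 ← E14 ← E20 ← E16.
A separate upstream branch: E30 ← E4 ← E2 ← E25.
Each of those chain origins has no stated cause.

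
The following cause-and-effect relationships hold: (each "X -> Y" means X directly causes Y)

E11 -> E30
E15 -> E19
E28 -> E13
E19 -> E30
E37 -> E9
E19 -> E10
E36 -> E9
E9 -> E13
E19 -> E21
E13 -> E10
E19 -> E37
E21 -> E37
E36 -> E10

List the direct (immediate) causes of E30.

E11, E19

Upstream contributors include E15, but only E11, E19 feed directly into E30.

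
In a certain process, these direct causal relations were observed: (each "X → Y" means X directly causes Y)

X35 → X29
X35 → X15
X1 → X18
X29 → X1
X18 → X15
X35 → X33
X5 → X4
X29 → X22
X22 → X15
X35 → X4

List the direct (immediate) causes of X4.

X35, X5 → X4 with nothing further upstream stated.

X35, X5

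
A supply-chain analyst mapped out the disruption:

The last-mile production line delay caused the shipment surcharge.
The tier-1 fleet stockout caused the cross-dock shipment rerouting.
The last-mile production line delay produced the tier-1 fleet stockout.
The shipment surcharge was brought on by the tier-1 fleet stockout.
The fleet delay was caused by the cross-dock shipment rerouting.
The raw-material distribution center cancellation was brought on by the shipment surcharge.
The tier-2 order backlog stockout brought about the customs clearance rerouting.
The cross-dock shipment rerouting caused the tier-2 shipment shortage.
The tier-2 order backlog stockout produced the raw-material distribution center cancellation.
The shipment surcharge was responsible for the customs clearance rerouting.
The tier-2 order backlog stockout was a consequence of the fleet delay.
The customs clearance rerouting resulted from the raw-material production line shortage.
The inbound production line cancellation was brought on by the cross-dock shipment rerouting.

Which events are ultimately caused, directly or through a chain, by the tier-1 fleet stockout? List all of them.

the cross-dock shipment rerouting, the customs clearance rerouting, the fleet delay, the inbound production line cancellation, the raw-material distribution center cancellation, the shipment surcharge, the tier-2 order backlog stockout, the tier-2 shipment shortage

Direct effects: the shipment surcharge, the cross-dock shipment rerouting.
2 steps out: the fleet delay, the inbound production line cancellation, the raw-material distribution center cancellation, the customs clearance rerouting, the tier-2 shipment shortage.
3 steps out: the tier-2 order backlog stockout.
Not reachable from it: the last-mile production line delay, the raw-material production line shortage.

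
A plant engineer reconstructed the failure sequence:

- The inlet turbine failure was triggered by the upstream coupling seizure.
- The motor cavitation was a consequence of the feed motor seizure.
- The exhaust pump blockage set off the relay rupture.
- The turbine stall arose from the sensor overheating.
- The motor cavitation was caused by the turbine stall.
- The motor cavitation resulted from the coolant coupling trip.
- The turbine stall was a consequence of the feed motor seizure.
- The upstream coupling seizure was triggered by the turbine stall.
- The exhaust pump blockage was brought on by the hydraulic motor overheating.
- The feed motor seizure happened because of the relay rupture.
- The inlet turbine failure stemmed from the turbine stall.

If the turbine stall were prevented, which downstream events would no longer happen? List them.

Downstream of the turbine stall: the upstream coupling seizure, the inlet turbine failure, the motor cavitation.
Of those, still caused via another path: the motor cavitation.
The remainder have no surviving cause.

the inlet turbine failure, the upstream coupling seizure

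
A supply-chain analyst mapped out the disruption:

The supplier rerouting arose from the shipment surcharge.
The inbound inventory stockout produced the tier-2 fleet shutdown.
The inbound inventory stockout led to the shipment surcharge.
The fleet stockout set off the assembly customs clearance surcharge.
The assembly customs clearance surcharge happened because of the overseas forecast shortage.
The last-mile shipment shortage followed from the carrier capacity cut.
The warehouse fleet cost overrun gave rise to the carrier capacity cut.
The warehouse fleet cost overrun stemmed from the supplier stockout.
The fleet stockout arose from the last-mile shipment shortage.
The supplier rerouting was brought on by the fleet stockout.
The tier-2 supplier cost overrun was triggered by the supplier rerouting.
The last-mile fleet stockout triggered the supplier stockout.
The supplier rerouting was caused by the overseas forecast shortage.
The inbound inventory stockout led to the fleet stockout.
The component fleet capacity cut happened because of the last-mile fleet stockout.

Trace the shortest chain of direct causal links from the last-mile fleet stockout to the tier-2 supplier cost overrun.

the last-mile fleet stockout → the supplier stockout
the supplier stockout → the warehouse fleet cost overrun
the warehouse fleet cost overrun → the carrier capacity cut
the carrier capacity cut → the last-mile shipment shortage
the last-mile shipment shortage → the fleet stockout
the fleet stockout → the supplier rerouting
the supplier rerouting → the tier-2 supplier cost overrun
Length: 7 steps.

the last-mile fleet stockout → the supplier stockout → the warehouse fleet cost overrun → the carrier capacity cut → the last-mile shipment shortage → the fleet stockout → the supplier rerouting → the tier-2 supplier cost overrun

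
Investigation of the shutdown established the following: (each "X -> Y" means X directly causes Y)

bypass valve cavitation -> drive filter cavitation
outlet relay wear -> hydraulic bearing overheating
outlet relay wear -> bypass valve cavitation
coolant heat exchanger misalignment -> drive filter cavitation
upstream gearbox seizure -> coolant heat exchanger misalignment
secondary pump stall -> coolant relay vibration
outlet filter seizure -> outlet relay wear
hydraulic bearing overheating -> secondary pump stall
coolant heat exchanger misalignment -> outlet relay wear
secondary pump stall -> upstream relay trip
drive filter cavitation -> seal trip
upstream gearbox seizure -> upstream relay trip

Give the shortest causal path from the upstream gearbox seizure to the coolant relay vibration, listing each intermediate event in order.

the upstream gearbox seizure → the coolant heat exchanger misalignment
the coolant heat exchanger misalignment → the outlet relay wear
the outlet relay wear → the hydraulic bearing overheating
the hydraulic bearing overheating → the secondary pump stall
the secondary pump stall → the coolant relay vibration
Length: 5 steps.

the upstream gearbox seizure → the coolant heat exchanger misalignment → the outlet relay wear → the hydraulic bearing overheating → the secondary pump stall → the coolant relay vibration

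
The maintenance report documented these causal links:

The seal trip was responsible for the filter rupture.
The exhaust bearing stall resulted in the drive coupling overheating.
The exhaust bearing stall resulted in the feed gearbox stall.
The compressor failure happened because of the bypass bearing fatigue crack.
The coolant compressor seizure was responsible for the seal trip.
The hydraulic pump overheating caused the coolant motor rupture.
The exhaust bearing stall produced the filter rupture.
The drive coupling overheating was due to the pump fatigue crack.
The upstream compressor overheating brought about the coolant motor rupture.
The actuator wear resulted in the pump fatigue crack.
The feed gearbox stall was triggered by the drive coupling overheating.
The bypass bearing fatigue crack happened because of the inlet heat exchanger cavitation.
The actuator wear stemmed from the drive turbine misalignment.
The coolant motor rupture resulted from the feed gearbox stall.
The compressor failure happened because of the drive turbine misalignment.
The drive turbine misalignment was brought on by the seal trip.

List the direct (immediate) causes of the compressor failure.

the bypass bearing fatigue crack, the drive turbine misalignment

Upstream contributors include the coolant compressor seizure, the seal trip, the inlet heat exchanger cavitation, but only the bypass bearing fatigue crack, the drive turbine misalignment feed directly into the compressor failure.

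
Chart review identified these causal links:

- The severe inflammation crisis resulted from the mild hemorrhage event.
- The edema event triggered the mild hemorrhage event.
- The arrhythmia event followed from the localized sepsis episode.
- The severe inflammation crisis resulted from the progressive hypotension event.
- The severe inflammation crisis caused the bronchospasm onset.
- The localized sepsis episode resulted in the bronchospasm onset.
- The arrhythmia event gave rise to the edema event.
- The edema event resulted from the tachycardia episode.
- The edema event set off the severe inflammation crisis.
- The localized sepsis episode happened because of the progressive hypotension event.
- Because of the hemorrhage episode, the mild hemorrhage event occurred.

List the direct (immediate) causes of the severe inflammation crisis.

the edema event, the mild hemorrhage event, the progressive hypotension event

Upstream contributors include the hemorrhage episode, the tachycardia episode, the localized sepsis episode, the arrhythmia event, but only the edema event, the mild hemorrhage event, the progressive hypotension event feed directly into the severe inflammation crisis.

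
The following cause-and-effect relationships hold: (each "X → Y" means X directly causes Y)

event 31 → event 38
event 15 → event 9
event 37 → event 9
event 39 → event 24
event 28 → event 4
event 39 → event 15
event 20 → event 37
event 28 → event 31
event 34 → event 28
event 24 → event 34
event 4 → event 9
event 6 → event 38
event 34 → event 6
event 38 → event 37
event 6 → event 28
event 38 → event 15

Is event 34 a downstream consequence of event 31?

No

Event 31 leads to event 38, event 15, event 37, event 9; event 34 is not among them.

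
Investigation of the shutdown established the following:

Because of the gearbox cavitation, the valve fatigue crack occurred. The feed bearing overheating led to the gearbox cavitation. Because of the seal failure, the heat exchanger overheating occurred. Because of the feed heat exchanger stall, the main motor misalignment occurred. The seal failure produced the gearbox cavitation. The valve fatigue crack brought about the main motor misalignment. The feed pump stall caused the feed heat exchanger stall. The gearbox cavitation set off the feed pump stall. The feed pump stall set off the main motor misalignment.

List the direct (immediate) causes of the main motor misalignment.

the feed heat exchanger stall, the feed pump stall, the valve fatigue crack

Upstream contributors include the seal failure, the gearbox cavitation, the feed bearing overheating, but only the feed heat exchanger stall, the feed pump stall, the valve fatigue crack feed directly into the main motor misalignment.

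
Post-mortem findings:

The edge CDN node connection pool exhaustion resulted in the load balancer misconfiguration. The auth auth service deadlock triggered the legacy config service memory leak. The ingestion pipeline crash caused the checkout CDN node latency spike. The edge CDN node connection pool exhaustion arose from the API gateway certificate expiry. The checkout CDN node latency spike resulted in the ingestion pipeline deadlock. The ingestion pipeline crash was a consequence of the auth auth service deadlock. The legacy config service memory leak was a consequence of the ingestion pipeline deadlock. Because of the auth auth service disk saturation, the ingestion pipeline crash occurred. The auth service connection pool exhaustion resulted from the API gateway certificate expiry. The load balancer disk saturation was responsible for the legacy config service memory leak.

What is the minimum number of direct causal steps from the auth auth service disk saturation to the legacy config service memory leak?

Shortest chain: the auth auth service disk saturation → the ingestion pipeline crash → the checkout CDN node latency spike → the ingestion pipeline deadlock → the legacy config service memory leak.

4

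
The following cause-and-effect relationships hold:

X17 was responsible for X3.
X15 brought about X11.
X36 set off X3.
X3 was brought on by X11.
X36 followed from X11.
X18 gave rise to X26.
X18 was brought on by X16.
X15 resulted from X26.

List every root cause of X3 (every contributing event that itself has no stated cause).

X16, X17

Tracing upstream from X3: X3 ← X11 ← X15 ← X26 ← X18 ← X16.
A separate upstream branch: X3 ← X17.
Each of those chain origins has no stated cause.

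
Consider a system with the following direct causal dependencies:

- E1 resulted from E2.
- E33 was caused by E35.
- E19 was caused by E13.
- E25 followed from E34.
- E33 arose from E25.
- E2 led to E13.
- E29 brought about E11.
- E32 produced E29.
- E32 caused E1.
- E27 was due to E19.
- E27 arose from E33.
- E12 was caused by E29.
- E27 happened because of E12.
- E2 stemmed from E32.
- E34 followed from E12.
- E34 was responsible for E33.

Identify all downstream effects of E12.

E25, E27, E33, E34

Direct effects: E34, E27.
2 steps out: E25, E33.
Not reachable from it: E32, E2, E13, E29, E1, E19, E11, E35.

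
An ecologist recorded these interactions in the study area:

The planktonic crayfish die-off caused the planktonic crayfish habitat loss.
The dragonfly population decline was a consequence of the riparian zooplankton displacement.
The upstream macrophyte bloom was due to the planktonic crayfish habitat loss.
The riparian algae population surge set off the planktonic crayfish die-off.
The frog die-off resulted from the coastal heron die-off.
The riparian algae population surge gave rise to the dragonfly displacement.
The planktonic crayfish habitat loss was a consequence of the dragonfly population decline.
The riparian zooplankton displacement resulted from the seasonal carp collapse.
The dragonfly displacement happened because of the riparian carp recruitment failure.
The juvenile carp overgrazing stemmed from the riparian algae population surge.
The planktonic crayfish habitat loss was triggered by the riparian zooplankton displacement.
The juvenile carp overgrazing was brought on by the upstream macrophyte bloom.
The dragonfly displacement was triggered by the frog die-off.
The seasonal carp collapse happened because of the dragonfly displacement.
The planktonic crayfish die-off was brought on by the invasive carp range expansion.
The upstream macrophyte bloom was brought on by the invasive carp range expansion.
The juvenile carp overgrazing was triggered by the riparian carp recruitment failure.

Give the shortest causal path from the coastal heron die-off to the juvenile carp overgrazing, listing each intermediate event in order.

the coastal heron die-off → the frog die-off → the dragonfly displacement → the seasonal carp collapse → the riparian zooplankton displacement → the planktonic crayfish habitat loss → the upstream macrophyte bloom → the juvenile carp overgrazing

the coastal heron die-off → the frog die-off
the frog die-off → the dragonfly displacement
the dragonfly displacement → the seasonal carp collapse
the seasonal carp collapse → the riparian zooplankton displacement
the riparian zooplankton displacement → the planktonic crayfish habitat loss
the planktonic crayfish habitat loss → the upstream macrophyte bloom
the upstream macrophyte bloom → the juvenile carp overgrazing
Length: 7 steps.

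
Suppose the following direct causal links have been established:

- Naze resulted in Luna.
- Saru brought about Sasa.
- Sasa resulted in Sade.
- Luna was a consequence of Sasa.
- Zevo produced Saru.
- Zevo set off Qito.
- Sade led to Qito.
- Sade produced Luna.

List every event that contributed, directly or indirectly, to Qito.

Immediate causes of Qito: Zevo, Sade.
Further upstream: Saru, Sasa.

Sade, Saru, Sasa, Zevo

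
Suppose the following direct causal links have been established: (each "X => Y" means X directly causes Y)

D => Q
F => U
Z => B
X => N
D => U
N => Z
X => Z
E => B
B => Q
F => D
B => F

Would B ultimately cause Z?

B leads to F, D, U, Q; Z is not among them.

No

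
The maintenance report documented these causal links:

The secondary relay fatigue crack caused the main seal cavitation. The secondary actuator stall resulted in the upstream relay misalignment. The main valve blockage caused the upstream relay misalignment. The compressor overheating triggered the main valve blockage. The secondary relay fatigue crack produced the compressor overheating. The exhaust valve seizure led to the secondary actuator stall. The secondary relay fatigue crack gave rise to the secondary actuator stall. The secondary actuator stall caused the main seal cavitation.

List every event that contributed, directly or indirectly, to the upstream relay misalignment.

Immediate causes of the upstream relay misalignment: the secondary actuator stall, the main valve blockage.
Further upstream: the secondary relay fatigue crack, the compressor overheating, the exhaust valve seizure.

the compressor overheating, the exhaust valve seizure, the main valve blockage, the secondary actuator stall, the secondary relay fatigue crack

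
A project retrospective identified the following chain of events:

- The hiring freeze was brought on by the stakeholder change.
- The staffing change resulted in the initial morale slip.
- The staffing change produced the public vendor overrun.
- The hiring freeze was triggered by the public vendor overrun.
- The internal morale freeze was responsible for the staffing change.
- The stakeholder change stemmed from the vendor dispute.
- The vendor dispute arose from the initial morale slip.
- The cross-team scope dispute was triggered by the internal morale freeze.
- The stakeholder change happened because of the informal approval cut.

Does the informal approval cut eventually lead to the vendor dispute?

The informal approval cut leads to the stakeholder change, the hiring freeze; the vendor dispute is not among them.

No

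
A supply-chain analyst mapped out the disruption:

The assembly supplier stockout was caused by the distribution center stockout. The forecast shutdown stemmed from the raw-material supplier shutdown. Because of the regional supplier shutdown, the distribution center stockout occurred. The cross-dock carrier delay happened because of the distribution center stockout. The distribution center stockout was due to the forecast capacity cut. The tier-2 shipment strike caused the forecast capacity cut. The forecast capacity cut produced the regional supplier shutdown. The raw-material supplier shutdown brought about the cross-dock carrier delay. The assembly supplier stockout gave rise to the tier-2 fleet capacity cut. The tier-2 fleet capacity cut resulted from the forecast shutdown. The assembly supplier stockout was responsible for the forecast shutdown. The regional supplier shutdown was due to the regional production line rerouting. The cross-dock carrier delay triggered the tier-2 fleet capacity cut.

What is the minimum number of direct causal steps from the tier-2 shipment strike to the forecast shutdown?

Shortest chain: the tier-2 shipment strike → the forecast capacity cut → the distribution center stockout → the assembly supplier stockout → the forecast shutdown.

4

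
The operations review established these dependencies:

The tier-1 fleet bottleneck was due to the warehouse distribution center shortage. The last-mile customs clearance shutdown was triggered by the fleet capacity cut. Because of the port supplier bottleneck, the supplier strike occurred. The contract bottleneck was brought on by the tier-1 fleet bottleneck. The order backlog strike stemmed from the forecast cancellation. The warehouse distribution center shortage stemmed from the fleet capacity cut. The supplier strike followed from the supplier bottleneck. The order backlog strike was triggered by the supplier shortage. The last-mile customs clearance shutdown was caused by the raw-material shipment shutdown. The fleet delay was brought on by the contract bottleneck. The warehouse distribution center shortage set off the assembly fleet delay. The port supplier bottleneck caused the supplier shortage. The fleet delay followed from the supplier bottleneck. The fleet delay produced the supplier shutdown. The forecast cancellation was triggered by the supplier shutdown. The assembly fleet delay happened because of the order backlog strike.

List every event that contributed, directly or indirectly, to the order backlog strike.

the contract bottleneck, the fleet capacity cut, the fleet delay, the forecast cancellation, the port supplier bottleneck, the supplier bottleneck, the supplier shortage, the supplier shutdown, the tier-1 fleet bottleneck, the warehouse distribution center shortage

Immediate causes of the order backlog strike: the supplier shortage, the forecast cancellation.
Further upstream: the fleet capacity cut, the warehouse distribution center shortage, the tier-1 fleet bottleneck, the supplier bottleneck, the contract bottleneck, the fleet delay, the supplier shutdown, the port supplier bottleneck.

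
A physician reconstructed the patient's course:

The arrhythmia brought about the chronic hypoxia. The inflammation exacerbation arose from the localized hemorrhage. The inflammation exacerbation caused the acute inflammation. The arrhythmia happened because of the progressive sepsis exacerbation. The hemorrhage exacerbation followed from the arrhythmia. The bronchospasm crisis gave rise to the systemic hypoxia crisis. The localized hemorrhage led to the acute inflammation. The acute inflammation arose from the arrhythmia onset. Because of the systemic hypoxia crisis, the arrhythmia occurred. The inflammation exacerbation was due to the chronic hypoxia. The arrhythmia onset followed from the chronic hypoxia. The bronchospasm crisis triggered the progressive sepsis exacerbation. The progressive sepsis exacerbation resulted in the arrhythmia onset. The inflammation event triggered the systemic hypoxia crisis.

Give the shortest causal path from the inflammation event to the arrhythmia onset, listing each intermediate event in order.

the inflammation event → the systemic hypoxia crisis → the arrhythmia → the chronic hypoxia → the arrhythmia onset

the inflammation event → the systemic hypoxia crisis
the systemic hypoxia crisis → the arrhythmia
the arrhythmia → the chronic hypoxia
the chronic hypoxia → the arrhythmia onset
Length: 4 steps.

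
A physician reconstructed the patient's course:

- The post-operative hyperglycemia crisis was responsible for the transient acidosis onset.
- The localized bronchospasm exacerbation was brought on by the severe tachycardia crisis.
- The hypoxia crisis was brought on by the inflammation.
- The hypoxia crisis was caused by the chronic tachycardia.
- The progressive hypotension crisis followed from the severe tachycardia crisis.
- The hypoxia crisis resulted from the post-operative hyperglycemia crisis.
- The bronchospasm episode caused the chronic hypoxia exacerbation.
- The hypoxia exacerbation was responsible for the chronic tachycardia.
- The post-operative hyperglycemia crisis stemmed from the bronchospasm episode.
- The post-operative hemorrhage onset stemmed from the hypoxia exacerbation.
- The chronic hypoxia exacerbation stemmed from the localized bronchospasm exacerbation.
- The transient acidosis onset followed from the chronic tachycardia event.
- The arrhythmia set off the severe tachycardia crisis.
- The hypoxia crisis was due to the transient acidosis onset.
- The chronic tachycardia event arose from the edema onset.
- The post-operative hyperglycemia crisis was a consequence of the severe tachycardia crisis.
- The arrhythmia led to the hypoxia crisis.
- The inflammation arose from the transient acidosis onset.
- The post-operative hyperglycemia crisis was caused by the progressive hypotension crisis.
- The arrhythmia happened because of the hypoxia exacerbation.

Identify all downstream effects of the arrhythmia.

Direct effects: the severe tachycardia crisis, the hypoxia crisis.
2 steps out: the progressive hypotension crisis, the post-operative hyperglycemia crisis, the localized bronchospasm exacerbation.
3 steps out: the transient acidosis onset, the chronic hypoxia exacerbation.
4 steps out: the inflammation.
Not reachable from it: the hypoxia exacerbation, the edema onset, the post-operative hemorrhage onset, the chronic tachycardia, the bronchospasm episode, the chronic tachycardia event.

the chronic hypoxia exacerbation, the hypoxia crisis, the inflammation, the localized bronchospasm exacerbation, the post-operative hyperglycemia crisis, the progressive hypotension crisis, the severe tachycardia crisis, the transient acidosis onset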